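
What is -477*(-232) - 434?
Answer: 110230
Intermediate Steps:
-477*(-232) - 434 = 110664 - 434 = 110230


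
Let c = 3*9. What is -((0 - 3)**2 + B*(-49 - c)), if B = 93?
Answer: 7059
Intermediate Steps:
c = 27
-((0 - 3)**2 + B*(-49 - c)) = -((0 - 3)**2 + 93*(-49 - 1*27)) = -((-3)**2 + 93*(-49 - 27)) = -(9 + 93*(-76)) = -(9 - 7068) = -1*(-7059) = 7059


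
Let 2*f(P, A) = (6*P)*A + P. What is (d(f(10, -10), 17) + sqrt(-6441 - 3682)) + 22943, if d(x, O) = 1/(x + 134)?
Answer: 3693822/161 + I*sqrt(10123) ≈ 22943.0 + 100.61*I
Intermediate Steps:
f(P, A) = P/2 + 3*A*P (f(P, A) = ((6*P)*A + P)/2 = (6*A*P + P)/2 = (P + 6*A*P)/2 = P/2 + 3*A*P)
d(x, O) = 1/(134 + x)
(d(f(10, -10), 17) + sqrt(-6441 - 3682)) + 22943 = (1/(134 + (1/2)*10*(1 + 6*(-10))) + sqrt(-6441 - 3682)) + 22943 = (1/(134 + (1/2)*10*(1 - 60)) + sqrt(-10123)) + 22943 = (1/(134 + (1/2)*10*(-59)) + I*sqrt(10123)) + 22943 = (1/(134 - 295) + I*sqrt(10123)) + 22943 = (1/(-161) + I*sqrt(10123)) + 22943 = (-1/161 + I*sqrt(10123)) + 22943 = 3693822/161 + I*sqrt(10123)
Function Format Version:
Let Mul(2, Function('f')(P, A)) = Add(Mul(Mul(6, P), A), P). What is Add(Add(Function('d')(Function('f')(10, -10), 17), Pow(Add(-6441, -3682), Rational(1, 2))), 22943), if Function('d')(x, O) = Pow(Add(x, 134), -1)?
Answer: Add(Rational(3693822, 161), Mul(I, Pow(10123, Rational(1, 2)))) ≈ Add(22943., Mul(100.61, I))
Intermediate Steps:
Function('f')(P, A) = Add(Mul(Rational(1, 2), P), Mul(3, A, P)) (Function('f')(P, A) = Mul(Rational(1, 2), Add(Mul(Mul(6, P), A), P)) = Mul(Rational(1, 2), Add(Mul(6, A, P), P)) = Mul(Rational(1, 2), Add(P, Mul(6, A, P))) = Add(Mul(Rational(1, 2), P), Mul(3, A, P)))
Function('d')(x, O) = Pow(Add(134, x), -1)
Add(Add(Function('d')(Function('f')(10, -10), 17), Pow(Add(-6441, -3682), Rational(1, 2))), 22943) = Add(Add(Pow(Add(134, Mul(Rational(1, 2), 10, Add(1, Mul(6, -10)))), -1), Pow(Add(-6441, -3682), Rational(1, 2))), 22943) = Add(Add(Pow(Add(134, Mul(Rational(1, 2), 10, Add(1, -60))), -1), Pow(-10123, Rational(1, 2))), 22943) = Add(Add(Pow(Add(134, Mul(Rational(1, 2), 10, -59)), -1), Mul(I, Pow(10123, Rational(1, 2)))), 22943) = Add(Add(Pow(Add(134, -295), -1), Mul(I, Pow(10123, Rational(1, 2)))), 22943) = Add(Add(Pow(-161, -1), Mul(I, Pow(10123, Rational(1, 2)))), 22943) = Add(Add(Rational(-1, 161), Mul(I, Pow(10123, Rational(1, 2)))), 22943) = Add(Rational(3693822, 161), Mul(I, Pow(10123, Rational(1, 2))))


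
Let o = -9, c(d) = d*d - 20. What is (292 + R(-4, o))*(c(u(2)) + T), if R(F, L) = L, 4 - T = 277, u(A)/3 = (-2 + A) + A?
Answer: -72731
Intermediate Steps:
u(A) = -6 + 6*A (u(A) = 3*((-2 + A) + A) = 3*(-2 + 2*A) = -6 + 6*A)
c(d) = -20 + d² (c(d) = d² - 20 = -20 + d²)
T = -273 (T = 4 - 1*277 = 4 - 277 = -273)
(292 + R(-4, o))*(c(u(2)) + T) = (292 - 9)*((-20 + (-6 + 6*2)²) - 273) = 283*((-20 + (-6 + 12)²) - 273) = 283*((-20 + 6²) - 273) = 283*((-20 + 36) - 273) = 283*(16 - 273) = 283*(-257) = -72731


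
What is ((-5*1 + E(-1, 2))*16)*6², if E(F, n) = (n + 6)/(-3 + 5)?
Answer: -576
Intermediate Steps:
E(F, n) = 3 + n/2 (E(F, n) = (6 + n)/2 = (6 + n)*(½) = 3 + n/2)
((-5*1 + E(-1, 2))*16)*6² = ((-5*1 + (3 + (½)*2))*16)*6² = ((-5 + (3 + 1))*16)*36 = ((-5 + 4)*16)*36 = -1*16*36 = -16*36 = -576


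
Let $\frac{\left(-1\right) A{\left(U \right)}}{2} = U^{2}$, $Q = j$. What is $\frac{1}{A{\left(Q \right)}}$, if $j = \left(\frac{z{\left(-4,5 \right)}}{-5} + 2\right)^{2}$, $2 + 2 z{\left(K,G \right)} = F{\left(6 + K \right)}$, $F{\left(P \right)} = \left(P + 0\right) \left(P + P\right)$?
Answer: $- \frac{625}{4802} \approx -0.13015$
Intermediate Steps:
$F{\left(P \right)} = 2 P^{2}$ ($F{\left(P \right)} = P 2 P = 2 P^{2}$)
$z{\left(K,G \right)} = -1 + \left(6 + K\right)^{2}$ ($z{\left(K,G \right)} = -1 + \frac{2 \left(6 + K\right)^{2}}{2} = -1 + \left(6 + K\right)^{2}$)
$j = \frac{49}{25}$ ($j = \left(\frac{-1 + \left(6 - 4\right)^{2}}{-5} + 2\right)^{2} = \left(\left(-1 + 2^{2}\right) \left(- \frac{1}{5}\right) + 2\right)^{2} = \left(\left(-1 + 4\right) \left(- \frac{1}{5}\right) + 2\right)^{2} = \left(3 \left(- \frac{1}{5}\right) + 2\right)^{2} = \left(- \frac{3}{5} + 2\right)^{2} = \left(\frac{7}{5}\right)^{2} = \frac{49}{25} \approx 1.96$)
$Q = \frac{49}{25} \approx 1.96$
$A{\left(U \right)} = - 2 U^{2}$
$\frac{1}{A{\left(Q \right)}} = \frac{1}{\left(-2\right) \left(\frac{49}{25}\right)^{2}} = \frac{1}{\left(-2\right) \frac{2401}{625}} = \frac{1}{- \frac{4802}{625}} = - \frac{625}{4802}$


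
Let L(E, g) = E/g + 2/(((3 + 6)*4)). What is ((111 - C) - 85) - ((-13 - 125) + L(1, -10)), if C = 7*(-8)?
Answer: 9902/45 ≈ 220.04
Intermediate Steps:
L(E, g) = 1/18 + E/g (L(E, g) = E/g + 2/((9*4)) = E/g + 2/36 = E/g + 2*(1/36) = E/g + 1/18 = 1/18 + E/g)
C = -56
((111 - C) - 85) - ((-13 - 125) + L(1, -10)) = ((111 - 1*(-56)) - 85) - ((-13 - 125) + (1 + (1/18)*(-10))/(-10)) = ((111 + 56) - 85) - (-138 - (1 - 5/9)/10) = (167 - 85) - (-138 - ⅒*4/9) = 82 - (-138 - 2/45) = 82 - 1*(-6212/45) = 82 + 6212/45 = 9902/45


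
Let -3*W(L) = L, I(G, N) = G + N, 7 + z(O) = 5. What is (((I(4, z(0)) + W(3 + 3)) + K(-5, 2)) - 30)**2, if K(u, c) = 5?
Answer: 625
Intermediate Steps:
z(O) = -2 (z(O) = -7 + 5 = -2)
W(L) = -L/3
(((I(4, z(0)) + W(3 + 3)) + K(-5, 2)) - 30)**2 = ((((4 - 2) - (3 + 3)/3) + 5) - 30)**2 = (((2 - 1/3*6) + 5) - 30)**2 = (((2 - 2) + 5) - 30)**2 = ((0 + 5) - 30)**2 = (5 - 30)**2 = (-25)**2 = 625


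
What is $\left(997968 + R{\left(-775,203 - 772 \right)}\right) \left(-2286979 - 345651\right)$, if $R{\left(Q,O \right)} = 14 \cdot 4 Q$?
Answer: $-2513024353840$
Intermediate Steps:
$R{\left(Q,O \right)} = 56 Q$
$\left(997968 + R{\left(-775,203 - 772 \right)}\right) \left(-2286979 - 345651\right) = \left(997968 + 56 \left(-775\right)\right) \left(-2286979 - 345651\right) = \left(997968 - 43400\right) \left(-2632630\right) = 954568 \left(-2632630\right) = -2513024353840$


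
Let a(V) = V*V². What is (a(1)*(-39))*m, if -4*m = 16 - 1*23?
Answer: -273/4 ≈ -68.250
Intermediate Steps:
a(V) = V³
m = 7/4 (m = -(16 - 1*23)/4 = -(16 - 23)/4 = -¼*(-7) = 7/4 ≈ 1.7500)
(a(1)*(-39))*m = (1³*(-39))*(7/4) = (1*(-39))*(7/4) = -39*7/4 = -273/4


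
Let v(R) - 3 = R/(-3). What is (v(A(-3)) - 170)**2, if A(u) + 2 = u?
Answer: 246016/9 ≈ 27335.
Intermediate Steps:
A(u) = -2 + u
v(R) = 3 - R/3 (v(R) = 3 + R/(-3) = 3 + R*(-1/3) = 3 - R/3)
(v(A(-3)) - 170)**2 = ((3 - (-2 - 3)/3) - 170)**2 = ((3 - 1/3*(-5)) - 170)**2 = ((3 + 5/3) - 170)**2 = (14/3 - 170)**2 = (-496/3)**2 = 246016/9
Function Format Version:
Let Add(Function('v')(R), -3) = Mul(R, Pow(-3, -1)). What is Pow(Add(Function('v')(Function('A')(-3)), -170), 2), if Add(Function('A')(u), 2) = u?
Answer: Rational(246016, 9) ≈ 27335.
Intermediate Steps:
Function('A')(u) = Add(-2, u)
Function('v')(R) = Add(3, Mul(Rational(-1, 3), R)) (Function('v')(R) = Add(3, Mul(R, Pow(-3, -1))) = Add(3, Mul(R, Rational(-1, 3))) = Add(3, Mul(Rational(-1, 3), R)))
Pow(Add(Function('v')(Function('A')(-3)), -170), 2) = Pow(Add(Add(3, Mul(Rational(-1, 3), Add(-2, -3))), -170), 2) = Pow(Add(Add(3, Mul(Rational(-1, 3), -5)), -170), 2) = Pow(Add(Add(3, Rational(5, 3)), -170), 2) = Pow(Add(Rational(14, 3), -170), 2) = Pow(Rational(-496, 3), 2) = Rational(246016, 9)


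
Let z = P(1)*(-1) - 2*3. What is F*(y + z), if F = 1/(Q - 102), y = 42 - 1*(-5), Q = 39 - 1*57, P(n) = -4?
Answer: -3/8 ≈ -0.37500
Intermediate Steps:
Q = -18 (Q = 39 - 57 = -18)
y = 47 (y = 42 + 5 = 47)
z = -2 (z = -4*(-1) - 2*3 = 4 - 6 = -2)
F = -1/120 (F = 1/(-18 - 102) = 1/(-120) = -1/120 ≈ -0.0083333)
F*(y + z) = -(47 - 2)/120 = -1/120*45 = -3/8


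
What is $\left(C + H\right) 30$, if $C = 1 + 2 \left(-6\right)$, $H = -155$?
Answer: $-4980$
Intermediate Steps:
$C = -11$ ($C = 1 - 12 = -11$)
$\left(C + H\right) 30 = \left(-11 - 155\right) 30 = \left(-166\right) 30 = -4980$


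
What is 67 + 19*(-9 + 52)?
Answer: 884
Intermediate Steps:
67 + 19*(-9 + 52) = 67 + 19*43 = 67 + 817 = 884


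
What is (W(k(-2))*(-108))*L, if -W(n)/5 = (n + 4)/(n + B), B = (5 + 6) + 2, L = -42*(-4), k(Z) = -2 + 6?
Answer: 725760/17 ≈ 42692.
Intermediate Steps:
k(Z) = 4
L = 168
B = 13 (B = 11 + 2 = 13)
W(n) = -5*(4 + n)/(13 + n) (W(n) = -5*(n + 4)/(n + 13) = -5*(4 + n)/(13 + n))
(W(k(-2))*(-108))*L = ((5*(-4 - 1*4)/(13 + 4))*(-108))*168 = ((5*(-4 - 4)/17)*(-108))*168 = ((5*(1/17)*(-8))*(-108))*168 = -40/17*(-108)*168 = (4320/17)*168 = 725760/17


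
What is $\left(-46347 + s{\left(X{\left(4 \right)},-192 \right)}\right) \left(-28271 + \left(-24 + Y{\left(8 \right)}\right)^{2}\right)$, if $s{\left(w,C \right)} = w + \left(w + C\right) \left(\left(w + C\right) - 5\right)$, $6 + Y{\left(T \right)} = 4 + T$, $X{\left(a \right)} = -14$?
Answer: $80906565$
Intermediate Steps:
$Y{\left(T \right)} = -2 + T$ ($Y{\left(T \right)} = -6 + \left(4 + T\right) = -2 + T$)
$s{\left(w,C \right)} = w + \left(C + w\right) \left(-5 + C + w\right)$ ($s{\left(w,C \right)} = w + \left(C + w\right) \left(\left(C + w\right) - 5\right) = w + \left(C + w\right) \left(-5 + C + w\right)$)
$\left(-46347 + s{\left(X{\left(4 \right)},-192 \right)}\right) \left(-28271 + \left(-24 + Y{\left(8 \right)}\right)^{2}\right) = \left(-46347 + \left(\left(-192\right)^{2} + \left(-14\right)^{2} - -960 - -56 + 2 \left(-192\right) \left(-14\right)\right)\right) \left(-28271 + \left(-24 + \left(-2 + 8\right)\right)^{2}\right) = \left(-46347 + \left(36864 + 196 + 960 + 56 + 5376\right)\right) \left(-28271 + \left(-24 + 6\right)^{2}\right) = \left(-46347 + 43452\right) \left(-28271 + \left(-18\right)^{2}\right) = - 2895 \left(-28271 + 324\right) = \left(-2895\right) \left(-27947\right) = 80906565$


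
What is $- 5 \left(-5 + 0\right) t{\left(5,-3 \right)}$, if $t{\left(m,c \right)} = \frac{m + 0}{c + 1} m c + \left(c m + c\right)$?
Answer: $\frac{975}{2} \approx 487.5$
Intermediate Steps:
$t{\left(m,c \right)} = c + c m + \frac{c m^{2}}{1 + c}$ ($t{\left(m,c \right)} = \frac{m}{1 + c} m c + \left(c + c m\right) = \frac{m^{2}}{1 + c} c + \left(c + c m\right) = \frac{c m^{2}}{1 + c} + \left(c + c m\right) = c + c m + \frac{c m^{2}}{1 + c}$)
$- 5 \left(-5 + 0\right) t{\left(5,-3 \right)} = - 5 \left(-5 + 0\right) \left(- \frac{3 \left(1 - 3 + 5 + 5^{2} - 15\right)}{1 - 3}\right) = \left(-5\right) \left(-5\right) \left(- \frac{3 \left(1 - 3 + 5 + 25 - 15\right)}{-2}\right) = 25 \left(\left(-3\right) \left(- \frac{1}{2}\right) 13\right) = 25 \cdot \frac{39}{2} = \frac{975}{2}$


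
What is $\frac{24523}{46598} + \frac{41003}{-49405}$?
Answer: $- \frac{699098979}{2302174190} \approx -0.30367$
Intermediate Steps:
$\frac{24523}{46598} + \frac{41003}{-49405} = 24523 \cdot \frac{1}{46598} + 41003 \left(- \frac{1}{49405}\right) = \frac{24523}{46598} - \frac{41003}{49405} = - \frac{699098979}{2302174190}$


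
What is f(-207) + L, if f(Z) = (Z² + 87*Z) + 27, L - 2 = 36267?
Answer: 61136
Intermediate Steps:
L = 36269 (L = 2 + 36267 = 36269)
f(Z) = 27 + Z² + 87*Z
f(-207) + L = (27 + (-207)² + 87*(-207)) + 36269 = (27 + 42849 - 18009) + 36269 = 24867 + 36269 = 61136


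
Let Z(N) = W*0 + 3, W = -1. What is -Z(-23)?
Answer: -3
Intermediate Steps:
Z(N) = 3 (Z(N) = -1*0 + 3 = 0 + 3 = 3)
-Z(-23) = -1*3 = -3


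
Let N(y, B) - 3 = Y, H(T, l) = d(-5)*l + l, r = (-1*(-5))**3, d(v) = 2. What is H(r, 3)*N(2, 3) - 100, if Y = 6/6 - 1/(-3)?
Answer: -61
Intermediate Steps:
r = 125 (r = 5**3 = 125)
H(T, l) = 3*l (H(T, l) = 2*l + l = 3*l)
Y = 4/3 (Y = 6*(1/6) - 1*(-1/3) = 1 + 1/3 = 4/3 ≈ 1.3333)
N(y, B) = 13/3 (N(y, B) = 3 + 4/3 = 13/3)
H(r, 3)*N(2, 3) - 100 = (3*3)*(13/3) - 100 = 9*(13/3) - 100 = 39 - 100 = -61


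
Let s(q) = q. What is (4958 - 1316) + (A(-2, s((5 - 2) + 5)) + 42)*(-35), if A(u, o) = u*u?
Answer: 2032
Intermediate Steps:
A(u, o) = u²
(4958 - 1316) + (A(-2, s((5 - 2) + 5)) + 42)*(-35) = (4958 - 1316) + ((-2)² + 42)*(-35) = 3642 + (4 + 42)*(-35) = 3642 + 46*(-35) = 3642 - 1610 = 2032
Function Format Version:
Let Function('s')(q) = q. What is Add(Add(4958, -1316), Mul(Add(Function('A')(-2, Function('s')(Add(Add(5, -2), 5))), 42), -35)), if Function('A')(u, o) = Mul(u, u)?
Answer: 2032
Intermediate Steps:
Function('A')(u, o) = Pow(u, 2)
Add(Add(4958, -1316), Mul(Add(Function('A')(-2, Function('s')(Add(Add(5, -2), 5))), 42), -35)) = Add(Add(4958, -1316), Mul(Add(Pow(-2, 2), 42), -35)) = Add(3642, Mul(Add(4, 42), -35)) = Add(3642, Mul(46, -35)) = Add(3642, -1610) = 2032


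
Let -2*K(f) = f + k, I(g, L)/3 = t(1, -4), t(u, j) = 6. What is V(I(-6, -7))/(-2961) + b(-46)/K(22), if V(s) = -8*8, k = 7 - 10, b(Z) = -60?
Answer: 356536/56259 ≈ 6.3374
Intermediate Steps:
k = -3
I(g, L) = 18 (I(g, L) = 3*6 = 18)
V(s) = -64
K(f) = 3/2 - f/2 (K(f) = -(f - 3)/2 = -(-3 + f)/2 = 3/2 - f/2)
V(I(-6, -7))/(-2961) + b(-46)/K(22) = -64/(-2961) - 60/(3/2 - ½*22) = -64*(-1/2961) - 60/(3/2 - 11) = 64/2961 - 60/(-19/2) = 64/2961 - 60*(-2/19) = 64/2961 + 120/19 = 356536/56259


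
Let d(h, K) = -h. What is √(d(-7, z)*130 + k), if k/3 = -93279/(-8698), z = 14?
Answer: √71280257866/8698 ≈ 30.695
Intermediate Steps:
k = 279837/8698 (k = 3*(-93279/(-8698)) = 3*(-93279*(-1/8698)) = 3*(93279/8698) = 279837/8698 ≈ 32.173)
√(d(-7, z)*130 + k) = √(-1*(-7)*130 + 279837/8698) = √(7*130 + 279837/8698) = √(910 + 279837/8698) = √(8195017/8698) = √71280257866/8698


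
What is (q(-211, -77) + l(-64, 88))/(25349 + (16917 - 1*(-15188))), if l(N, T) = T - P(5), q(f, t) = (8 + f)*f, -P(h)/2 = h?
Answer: 42931/57454 ≈ 0.74722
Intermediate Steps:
P(h) = -2*h
q(f, t) = f*(8 + f)
l(N, T) = 10 + T (l(N, T) = T - (-2)*5 = T - 1*(-10) = T + 10 = 10 + T)
(q(-211, -77) + l(-64, 88))/(25349 + (16917 - 1*(-15188))) = (-211*(8 - 211) + (10 + 88))/(25349 + (16917 - 1*(-15188))) = (-211*(-203) + 98)/(25349 + (16917 + 15188)) = (42833 + 98)/(25349 + 32105) = 42931/57454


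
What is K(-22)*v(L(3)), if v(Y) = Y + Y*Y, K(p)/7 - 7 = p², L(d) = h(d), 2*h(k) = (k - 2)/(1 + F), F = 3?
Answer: 30933/64 ≈ 483.33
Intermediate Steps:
h(k) = -¼ + k/8 (h(k) = ((k - 2)/(1 + 3))/2 = ((-2 + k)/4)/2 = ((-2 + k)*(¼))/2 = (-½ + k/4)/2 = -¼ + k/8)
L(d) = -¼ + d/8
K(p) = 49 + 7*p²
v(Y) = Y + Y²
K(-22)*v(L(3)) = (49 + 7*(-22)²)*((-¼ + (⅛)*3)*(1 + (-¼ + (⅛)*3))) = (49 + 7*484)*((-¼ + 3/8)*(1 + (-¼ + 3/8))) = (49 + 3388)*((1 + ⅛)/8) = 3437*((⅛)*(9/8)) = 3437*(9/64) = 30933/64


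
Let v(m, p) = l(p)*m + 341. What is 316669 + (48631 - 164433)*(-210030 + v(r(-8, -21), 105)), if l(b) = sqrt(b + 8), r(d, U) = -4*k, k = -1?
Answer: 24282722247 - 463208*sqrt(113) ≈ 2.4278e+10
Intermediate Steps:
r(d, U) = 4 (r(d, U) = -4*(-1) = 4)
l(b) = sqrt(8 + b)
v(m, p) = 341 + m*sqrt(8 + p) (v(m, p) = sqrt(8 + p)*m + 341 = m*sqrt(8 + p) + 341 = 341 + m*sqrt(8 + p))
316669 + (48631 - 164433)*(-210030 + v(r(-8, -21), 105)) = 316669 + (48631 - 164433)*(-210030 + (341 + 4*sqrt(8 + 105))) = 316669 - 115802*(-210030 + (341 + 4*sqrt(113))) = 316669 - 115802*(-209689 + 4*sqrt(113)) = 316669 + (24282405578 - 463208*sqrt(113)) = 24282722247 - 463208*sqrt(113)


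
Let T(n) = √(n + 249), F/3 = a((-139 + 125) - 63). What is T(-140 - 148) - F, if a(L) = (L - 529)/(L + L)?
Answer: -909/77 + I*√39 ≈ -11.805 + 6.245*I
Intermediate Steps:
a(L) = (-529 + L)/(2*L) (a(L) = (-529 + L)/((2*L)) = (-529 + L)*(1/(2*L)) = (-529 + L)/(2*L))
F = 909/77 (F = 3*((-529 + ((-139 + 125) - 63))/(2*((-139 + 125) - 63))) = 3*((-529 + (-14 - 63))/(2*(-14 - 63))) = 3*((½)*(-529 - 77)/(-77)) = 3*((½)*(-1/77)*(-606)) = 3*(303/77) = 909/77 ≈ 11.805)
T(n) = √(249 + n)
T(-140 - 148) - F = √(249 + (-140 - 148)) - 1*909/77 = √(249 - 288) - 909/77 = √(-39) - 909/77 = I*√39 - 909/77 = -909/77 + I*√39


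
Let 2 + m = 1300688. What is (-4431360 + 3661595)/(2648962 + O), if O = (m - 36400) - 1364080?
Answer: -769765/2549168 ≈ -0.30197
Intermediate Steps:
m = 1300686 (m = -2 + 1300688 = 1300686)
O = -99794 (O = (1300686 - 36400) - 1364080 = 1264286 - 1364080 = -99794)
(-4431360 + 3661595)/(2648962 + O) = (-4431360 + 3661595)/(2648962 - 99794) = -769765/2549168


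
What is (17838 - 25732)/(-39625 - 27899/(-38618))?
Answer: 304850492/1530210351 ≈ 0.19922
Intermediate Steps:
(17838 - 25732)/(-39625 - 27899/(-38618)) = -7894/(-39625 - 27899*(-1/38618)) = -7894/(-39625 + 27899/38618) = -7894/(-1530210351/38618) = -7894*(-38618/1530210351) = 304850492/1530210351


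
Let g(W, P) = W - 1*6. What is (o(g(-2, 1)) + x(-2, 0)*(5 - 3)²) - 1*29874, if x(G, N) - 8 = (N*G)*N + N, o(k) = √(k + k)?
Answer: -29842 + 4*I ≈ -29842.0 + 4.0*I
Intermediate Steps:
g(W, P) = -6 + W (g(W, P) = W - 6 = -6 + W)
o(k) = √2*√k (o(k) = √(2*k) = √2*√k)
x(G, N) = 8 + N + G*N² (x(G, N) = 8 + ((N*G)*N + N) = 8 + ((G*N)*N + N) = 8 + (G*N² + N) = 8 + (N + G*N²) = 8 + N + G*N²)
(o(g(-2, 1)) + x(-2, 0)*(5 - 3)²) - 1*29874 = (√2*√(-6 - 2) + (8 + 0 - 2*0²)*(5 - 3)²) - 1*29874 = (√2*√(-8) + (8 + 0 - 2*0)*2²) - 29874 = (√2*(2*I*√2) + (8 + 0 + 0)*4) - 29874 = (4*I + 8*4) - 29874 = (4*I + 32) - 29874 = (32 + 4*I) - 29874 = -29842 + 4*I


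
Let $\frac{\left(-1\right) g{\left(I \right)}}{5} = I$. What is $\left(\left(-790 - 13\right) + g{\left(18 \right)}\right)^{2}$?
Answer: $797449$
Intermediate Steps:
$g{\left(I \right)} = - 5 I$
$\left(\left(-790 - 13\right) + g{\left(18 \right)}\right)^{2} = \left(\left(-790 - 13\right) - 90\right)^{2} = \left(-803 - 90\right)^{2} = \left(-893\right)^{2} = 797449$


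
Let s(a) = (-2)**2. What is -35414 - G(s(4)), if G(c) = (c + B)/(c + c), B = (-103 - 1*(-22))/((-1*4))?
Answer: -1133345/32 ≈ -35417.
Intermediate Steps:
B = 81/4 (B = (-103 + 22)/(-4) = -81*(-1/4) = 81/4 ≈ 20.250)
s(a) = 4
G(c) = (81/4 + c)/(2*c) (G(c) = (c + 81/4)/(c + c) = (81/4 + c)/((2*c)) = (81/4 + c)*(1/(2*c)) = (81/4 + c)/(2*c))
-35414 - G(s(4)) = -35414 - (81 + 4*4)/(8*4) = -35414 - (81 + 16)/(8*4) = -35414 - 97/(8*4) = -35414 - 1*97/32 = -35414 - 97/32 = -1133345/32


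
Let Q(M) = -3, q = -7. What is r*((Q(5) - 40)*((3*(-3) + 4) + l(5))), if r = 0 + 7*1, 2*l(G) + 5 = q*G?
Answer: 7525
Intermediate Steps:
l(G) = -5/2 - 7*G/2 (l(G) = -5/2 + (-7*G)/2 = -5/2 - 7*G/2)
r = 7 (r = 0 + 7 = 7)
r*((Q(5) - 40)*((3*(-3) + 4) + l(5))) = 7*((-3 - 40)*((3*(-3) + 4) + (-5/2 - 7/2*5))) = 7*(-43*((-9 + 4) + (-5/2 - 35/2))) = 7*(-43*(-5 - 20)) = 7*(-43*(-25)) = 7*1075 = 7525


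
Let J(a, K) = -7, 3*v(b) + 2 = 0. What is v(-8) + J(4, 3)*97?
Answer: -2039/3 ≈ -679.67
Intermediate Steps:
v(b) = -⅔ (v(b) = -⅔ + (⅓)*0 = -⅔ + 0 = -⅔)
v(-8) + J(4, 3)*97 = -⅔ - 7*97 = -⅔ - 679 = -2039/3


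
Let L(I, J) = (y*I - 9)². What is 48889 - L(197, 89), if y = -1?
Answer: 6453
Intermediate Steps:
L(I, J) = (-9 - I)² (L(I, J) = (-I - 9)² = (-9 - I)²)
48889 - L(197, 89) = 48889 - (9 + 197)² = 48889 - 1*206² = 48889 - 1*42436 = 48889 - 42436 = 6453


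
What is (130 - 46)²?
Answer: 7056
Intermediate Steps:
(130 - 46)² = 84² = 7056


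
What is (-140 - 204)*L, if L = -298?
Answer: 102512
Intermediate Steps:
(-140 - 204)*L = (-140 - 204)*(-298) = -344*(-298) = 102512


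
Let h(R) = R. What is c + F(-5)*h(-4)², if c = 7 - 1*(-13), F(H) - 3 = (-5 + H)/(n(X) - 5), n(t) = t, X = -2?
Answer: 636/7 ≈ 90.857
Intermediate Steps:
F(H) = 26/7 - H/7 (F(H) = 3 + (-5 + H)/(-2 - 5) = 3 + (-5 + H)/(-7) = 3 + (-5 + H)*(-⅐) = 3 + (5/7 - H/7) = 26/7 - H/7)
c = 20 (c = 7 + 13 = 20)
c + F(-5)*h(-4)² = 20 + (26/7 - ⅐*(-5))*(-4)² = 20 + (26/7 + 5/7)*16 = 20 + (31/7)*16 = 20 + 496/7 = 636/7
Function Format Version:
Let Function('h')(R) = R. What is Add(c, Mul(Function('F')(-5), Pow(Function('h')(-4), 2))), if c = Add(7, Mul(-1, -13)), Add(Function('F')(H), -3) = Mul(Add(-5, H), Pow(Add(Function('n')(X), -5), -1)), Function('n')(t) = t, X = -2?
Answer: Rational(636, 7) ≈ 90.857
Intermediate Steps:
Function('F')(H) = Add(Rational(26, 7), Mul(Rational(-1, 7), H)) (Function('F')(H) = Add(3, Mul(Add(-5, H), Pow(Add(-2, -5), -1))) = Add(3, Mul(Add(-5, H), Pow(-7, -1))) = Add(3, Mul(Add(-5, H), Rational(-1, 7))) = Add(3, Add(Rational(5, 7), Mul(Rational(-1, 7), H))) = Add(Rational(26, 7), Mul(Rational(-1, 7), H)))
c = 20 (c = Add(7, 13) = 20)
Add(c, Mul(Function('F')(-5), Pow(Function('h')(-4), 2))) = Add(20, Mul(Add(Rational(26, 7), Mul(Rational(-1, 7), -5)), Pow(-4, 2))) = Add(20, Mul(Add(Rational(26, 7), Rational(5, 7)), 16)) = Add(20, Mul(Rational(31, 7), 16)) = Add(20, Rational(496, 7)) = Rational(636, 7)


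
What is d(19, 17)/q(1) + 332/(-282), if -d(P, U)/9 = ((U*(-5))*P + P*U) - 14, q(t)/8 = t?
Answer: 827993/564 ≈ 1468.1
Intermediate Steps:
q(t) = 8*t
d(P, U) = 126 + 36*P*U (d(P, U) = -9*(((U*(-5))*P + P*U) - 14) = -9*(((-5*U)*P + P*U) - 14) = -9*((-5*P*U + P*U) - 14) = -9*(-4*P*U - 14) = -9*(-14 - 4*P*U) = 126 + 36*P*U)
d(19, 17)/q(1) + 332/(-282) = (126 + 36*19*17)/((8*1)) + 332/(-282) = (126 + 11628)/8 + 332*(-1/282) = 11754*(⅛) - 166/141 = 5877/4 - 166/141 = 827993/564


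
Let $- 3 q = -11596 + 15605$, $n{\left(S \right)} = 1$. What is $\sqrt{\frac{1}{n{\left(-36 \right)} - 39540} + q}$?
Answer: $\frac{i \sqrt{18802200585918}}{118617} \approx 36.556 i$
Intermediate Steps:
$q = - \frac{4009}{3}$ ($q = - \frac{-11596 + 15605}{3} = \left(- \frac{1}{3}\right) 4009 = - \frac{4009}{3} \approx -1336.3$)
$\sqrt{\frac{1}{n{\left(-36 \right)} - 39540} + q} = \sqrt{\frac{1}{1 - 39540} - \frac{4009}{3}} = \sqrt{\frac{1}{-39539} - \frac{4009}{3}} = \sqrt{- \frac{1}{39539} - \frac{4009}{3}} = \sqrt{- \frac{158511854}{118617}} = \frac{i \sqrt{18802200585918}}{118617}$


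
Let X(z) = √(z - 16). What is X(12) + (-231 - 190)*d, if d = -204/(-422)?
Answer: -42942/211 + 2*I ≈ -203.52 + 2.0*I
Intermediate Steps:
X(z) = √(-16 + z)
d = 102/211 (d = -204*(-1/422) = 102/211 ≈ 0.48341)
X(12) + (-231 - 190)*d = √(-16 + 12) + (-231 - 190)*(102/211) = √(-4) - 421*102/211 = 2*I - 42942/211 = -42942/211 + 2*I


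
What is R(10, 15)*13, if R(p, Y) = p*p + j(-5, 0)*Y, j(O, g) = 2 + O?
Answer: 715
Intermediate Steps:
R(p, Y) = p² - 3*Y (R(p, Y) = p*p + (2 - 5)*Y = p² - 3*Y)
R(10, 15)*13 = (10² - 3*15)*13 = (100 - 45)*13 = 55*13 = 715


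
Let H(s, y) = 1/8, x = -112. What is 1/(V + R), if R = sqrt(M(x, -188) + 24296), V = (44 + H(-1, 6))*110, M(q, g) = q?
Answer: 77660/376555281 - 32*sqrt(6046)/376555281 ≈ 0.00019963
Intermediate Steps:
H(s, y) = 1/8
V = 19415/4 (V = (44 + 1/8)*110 = (353/8)*110 = 19415/4 ≈ 4853.8)
R = 2*sqrt(6046) (R = sqrt(-112 + 24296) = sqrt(24184) = 2*sqrt(6046) ≈ 155.51)
1/(V + R) = 1/(19415/4 + 2*sqrt(6046))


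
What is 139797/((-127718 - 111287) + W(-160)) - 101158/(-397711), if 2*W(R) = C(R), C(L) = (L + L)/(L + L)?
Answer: -8977596416/27158491057 ≈ -0.33056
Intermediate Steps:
C(L) = 1 (C(L) = (2*L)/((2*L)) = (2*L)*(1/(2*L)) = 1)
W(R) = ½ (W(R) = (½)*1 = ½)
139797/((-127718 - 111287) + W(-160)) - 101158/(-397711) = 139797/((-127718 - 111287) + ½) - 101158/(-397711) = 139797/(-239005 + ½) - 101158*(-1/397711) = 139797/(-478009/2) + 101158/397711 = 139797*(-2/478009) + 101158/397711 = -39942/68287 + 101158/397711 = -8977596416/27158491057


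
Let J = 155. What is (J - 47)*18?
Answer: 1944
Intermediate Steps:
(J - 47)*18 = (155 - 47)*18 = 108*18 = 1944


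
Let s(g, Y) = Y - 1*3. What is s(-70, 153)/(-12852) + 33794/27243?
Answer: 7967297/6483834 ≈ 1.2288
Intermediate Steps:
s(g, Y) = -3 + Y (s(g, Y) = Y - 3 = -3 + Y)
s(-70, 153)/(-12852) + 33794/27243 = (-3 + 153)/(-12852) + 33794/27243 = 150*(-1/12852) + 33794*(1/27243) = -25/2142 + 33794/27243 = 7967297/6483834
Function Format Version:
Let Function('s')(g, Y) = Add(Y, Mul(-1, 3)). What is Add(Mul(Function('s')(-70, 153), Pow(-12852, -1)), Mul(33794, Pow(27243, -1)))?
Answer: Rational(7967297, 6483834) ≈ 1.2288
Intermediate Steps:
Function('s')(g, Y) = Add(-3, Y) (Function('s')(g, Y) = Add(Y, -3) = Add(-3, Y))
Add(Mul(Function('s')(-70, 153), Pow(-12852, -1)), Mul(33794, Pow(27243, -1))) = Add(Mul(Add(-3, 153), Pow(-12852, -1)), Mul(33794, Pow(27243, -1))) = Add(Mul(150, Rational(-1, 12852)), Mul(33794, Rational(1, 27243))) = Add(Rational(-25, 2142), Rational(33794, 27243)) = Rational(7967297, 6483834)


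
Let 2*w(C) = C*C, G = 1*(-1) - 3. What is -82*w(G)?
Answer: -656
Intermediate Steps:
G = -4 (G = -1 - 3 = -4)
w(C) = C²/2 (w(C) = (C*C)/2 = C²/2)
-82*w(G) = -41*(-4)² = -41*16 = -82*8 = -656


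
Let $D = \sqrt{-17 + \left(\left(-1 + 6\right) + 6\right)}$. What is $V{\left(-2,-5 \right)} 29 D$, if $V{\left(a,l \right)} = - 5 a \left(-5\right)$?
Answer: $- 1450 i \sqrt{6} \approx - 3551.8 i$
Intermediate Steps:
$V{\left(a,l \right)} = 25 a$
$D = i \sqrt{6}$ ($D = \sqrt{-17 + \left(5 + 6\right)} = \sqrt{-17 + 11} = \sqrt{-6} = i \sqrt{6} \approx 2.4495 i$)
$V{\left(-2,-5 \right)} 29 D = 25 \left(-2\right) 29 i \sqrt{6} = \left(-50\right) 29 i \sqrt{6} = - 1450 i \sqrt{6}$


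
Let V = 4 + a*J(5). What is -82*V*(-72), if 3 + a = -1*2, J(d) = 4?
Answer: -94464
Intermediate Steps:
a = -5 (a = -3 - 1*2 = -3 - 2 = -5)
V = -16 (V = 4 - 5*4 = 4 - 20 = -16)
-82*V*(-72) = -82*(-16)*(-72) = 1312*(-72) = -94464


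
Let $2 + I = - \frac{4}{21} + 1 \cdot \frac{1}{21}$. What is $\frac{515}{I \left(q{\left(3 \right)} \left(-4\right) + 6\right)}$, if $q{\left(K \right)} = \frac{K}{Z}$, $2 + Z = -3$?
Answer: $- \frac{515}{18} \approx -28.611$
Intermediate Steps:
$Z = -5$ ($Z = -2 - 3 = -5$)
$q{\left(K \right)} = - \frac{K}{5}$ ($q{\left(K \right)} = \frac{K}{-5} = K \left(- \frac{1}{5}\right) = - \frac{K}{5}$)
$I = - \frac{15}{7}$ ($I = -2 + \left(- \frac{4}{21} + 1 \cdot \frac{1}{21}\right) = -2 + \left(\left(-4\right) \frac{1}{21} + 1 \cdot \frac{1}{21}\right) = -2 + \left(- \frac{4}{21} + \frac{1}{21}\right) = -2 - \frac{1}{7} = - \frac{15}{7} \approx -2.1429$)
$\frac{515}{I \left(q{\left(3 \right)} \left(-4\right) + 6\right)} = \frac{515}{\left(- \frac{15}{7}\right) \left(\left(- \frac{1}{5}\right) 3 \left(-4\right) + 6\right)} = \frac{515}{\left(- \frac{15}{7}\right) \left(\left(- \frac{3}{5}\right) \left(-4\right) + 6\right)} = \frac{515}{\left(- \frac{15}{7}\right) \left(\frac{12}{5} + 6\right)} = \frac{515}{\left(- \frac{15}{7}\right) \frac{42}{5}} = \frac{515}{-18} = 515 \left(- \frac{1}{18}\right) = - \frac{515}{18}$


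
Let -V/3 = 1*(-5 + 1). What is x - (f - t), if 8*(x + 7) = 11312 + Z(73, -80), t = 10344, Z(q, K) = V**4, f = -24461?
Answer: 38804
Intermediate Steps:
V = 12 (V = -3*(-5 + 1) = -3*(-4) = 12)
Z(q, K) = 20736 (Z(q, K) = 12**4 = 20736)
x = 3999 (x = -7 + (11312 + 20736)/8 = -7 + (1/8)*32048 = -7 + 4006 = 3999)
x - (f - t) = 3999 - (-24461 - 1*10344) = 3999 - (-24461 - 10344) = 3999 - 1*(-34805) = 3999 + 34805 = 38804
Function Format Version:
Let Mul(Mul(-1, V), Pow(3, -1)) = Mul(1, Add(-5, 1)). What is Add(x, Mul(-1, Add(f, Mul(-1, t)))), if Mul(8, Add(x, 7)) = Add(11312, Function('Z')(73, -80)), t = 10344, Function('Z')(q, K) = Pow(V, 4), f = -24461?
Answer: 38804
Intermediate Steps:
V = 12 (V = Mul(-3, Mul(1, Add(-5, 1))) = Mul(-3, Mul(1, -4)) = Mul(-3, -4) = 12)
Function('Z')(q, K) = 20736 (Function('Z')(q, K) = Pow(12, 4) = 20736)
x = 3999 (x = Add(-7, Mul(Rational(1, 8), Add(11312, 20736))) = Add(-7, Mul(Rational(1, 8), 32048)) = Add(-7, 4006) = 3999)
Add(x, Mul(-1, Add(f, Mul(-1, t)))) = Add(3999, Mul(-1, Add(-24461, Mul(-1, 10344)))) = Add(3999, Mul(-1, Add(-24461, -10344))) = Add(3999, Mul(-1, -34805)) = Add(3999, 34805) = 38804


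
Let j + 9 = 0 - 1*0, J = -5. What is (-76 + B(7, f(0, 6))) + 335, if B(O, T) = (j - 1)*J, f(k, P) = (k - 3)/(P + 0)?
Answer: 309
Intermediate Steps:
f(k, P) = (-3 + k)/P
j = -9 (j = -9 + (0 - 1*0) = -9 + (0 + 0) = -9 + 0 = -9)
B(O, T) = 50 (B(O, T) = (-9 - 1)*(-5) = -10*(-5) = 50)
(-76 + B(7, f(0, 6))) + 335 = (-76 + 50) + 335 = -26 + 335 = 309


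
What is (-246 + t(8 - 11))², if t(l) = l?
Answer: 62001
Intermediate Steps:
(-246 + t(8 - 11))² = (-246 + (8 - 11))² = (-246 - 3)² = (-249)² = 62001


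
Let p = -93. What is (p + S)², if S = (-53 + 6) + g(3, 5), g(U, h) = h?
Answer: 18225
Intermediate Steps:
S = -42 (S = (-53 + 6) + 5 = -47 + 5 = -42)
(p + S)² = (-93 - 42)² = (-135)² = 18225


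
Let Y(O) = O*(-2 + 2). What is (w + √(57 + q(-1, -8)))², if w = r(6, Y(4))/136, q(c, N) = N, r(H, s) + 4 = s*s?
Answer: 56169/1156 ≈ 48.589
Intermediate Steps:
Y(O) = 0 (Y(O) = O*0 = 0)
r(H, s) = -4 + s² (r(H, s) = -4 + s*s = -4 + s²)
w = -1/34 (w = (-4 + 0²)/136 = (-4 + 0)*(1/136) = -4*1/136 = -1/34 ≈ -0.029412)
(w + √(57 + q(-1, -8)))² = (-1/34 + √(57 - 8))² = (-1/34 + √49)² = (-1/34 + 7)² = (237/34)² = 56169/1156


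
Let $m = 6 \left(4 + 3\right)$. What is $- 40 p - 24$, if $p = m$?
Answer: $-1704$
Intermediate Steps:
$m = 42$ ($m = 6 \cdot 7 = 42$)
$p = 42$
$- 40 p - 24 = \left(-40\right) 42 - 24 = -1680 - 24 = -1704$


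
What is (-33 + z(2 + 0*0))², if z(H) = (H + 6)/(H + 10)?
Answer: 9409/9 ≈ 1045.4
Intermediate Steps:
z(H) = (6 + H)/(10 + H)
(-33 + z(2 + 0*0))² = (-33 + (6 + (2 + 0*0))/(10 + (2 + 0*0)))² = (-33 + (6 + (2 + 0))/(10 + (2 + 0)))² = (-33 + (6 + 2)/(10 + 2))² = (-33 + 8/12)² = (-33 + (1/12)*8)² = (-33 + ⅔)² = (-97/3)² = 9409/9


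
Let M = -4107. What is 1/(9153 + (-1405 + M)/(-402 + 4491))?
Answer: 4089/37421105 ≈ 0.00010927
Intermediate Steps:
1/(9153 + (-1405 + M)/(-402 + 4491)) = 1/(9153 + (-1405 - 4107)/(-402 + 4491)) = 1/(9153 - 5512/4089) = 1/(37421105/4089) = 4089/37421105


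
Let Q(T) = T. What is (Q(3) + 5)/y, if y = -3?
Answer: -8/3 ≈ -2.6667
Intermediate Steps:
(Q(3) + 5)/y = (3 + 5)/(-3) = -⅓*8 = -8/3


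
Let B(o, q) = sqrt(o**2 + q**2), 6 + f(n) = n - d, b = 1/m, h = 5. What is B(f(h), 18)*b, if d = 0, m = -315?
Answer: -sqrt(13)/63 ≈ -0.057231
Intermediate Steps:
b = -1/315 (b = 1/(-315) = -1/315 ≈ -0.0031746)
f(n) = -6 + n (f(n) = -6 + (n - 1*0) = -6 + (n + 0) = -6 + n)
B(f(h), 18)*b = sqrt((-6 + 5)**2 + 18**2)*(-1/315) = sqrt((-1)**2 + 324)*(-1/315) = sqrt(1 + 324)*(-1/315) = sqrt(325)*(-1/315) = (5*sqrt(13))*(-1/315) = -sqrt(13)/63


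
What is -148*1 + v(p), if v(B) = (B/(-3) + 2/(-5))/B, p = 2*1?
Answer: -2228/15 ≈ -148.53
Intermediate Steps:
p = 2
v(B) = (-⅖ - B/3)/B (v(B) = (B*(-⅓) + 2*(-⅕))/B = (-B/3 - ⅖)/B = (-⅖ - B/3)/B)
-148*1 + v(p) = -148*1 + (1/15)*(-6 - 5*2)/2 = -148 + (1/15)*(½)*(-6 - 10) = -148 + (1/15)*(½)*(-16) = -148 - 8/15 = -2228/15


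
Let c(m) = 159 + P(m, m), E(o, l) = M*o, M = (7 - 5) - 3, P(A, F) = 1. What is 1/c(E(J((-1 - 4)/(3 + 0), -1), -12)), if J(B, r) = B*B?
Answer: 1/160 ≈ 0.0062500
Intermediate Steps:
J(B, r) = B²
M = -1 (M = 2 - 3 = -1)
E(o, l) = -o
c(m) = 160 (c(m) = 159 + 1 = 160)
1/c(E(J((-1 - 4)/(3 + 0), -1), -12)) = 1/160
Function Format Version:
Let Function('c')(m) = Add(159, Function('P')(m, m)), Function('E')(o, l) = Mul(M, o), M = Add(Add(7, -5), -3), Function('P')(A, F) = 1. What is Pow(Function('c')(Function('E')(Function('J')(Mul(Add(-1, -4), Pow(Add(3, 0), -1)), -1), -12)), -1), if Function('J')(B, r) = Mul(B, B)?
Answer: Rational(1, 160) ≈ 0.0062500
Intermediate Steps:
Function('J')(B, r) = Pow(B, 2)
M = -1 (M = Add(2, -3) = -1)
Function('E')(o, l) = Mul(-1, o)
Function('c')(m) = 160 (Function('c')(m) = Add(159, 1) = 160)
Pow(Function('c')(Function('E')(Function('J')(Mul(Add(-1, -4), Pow(Add(3, 0), -1)), -1), -12)), -1) = Pow(160, -1) = Rational(1, 160)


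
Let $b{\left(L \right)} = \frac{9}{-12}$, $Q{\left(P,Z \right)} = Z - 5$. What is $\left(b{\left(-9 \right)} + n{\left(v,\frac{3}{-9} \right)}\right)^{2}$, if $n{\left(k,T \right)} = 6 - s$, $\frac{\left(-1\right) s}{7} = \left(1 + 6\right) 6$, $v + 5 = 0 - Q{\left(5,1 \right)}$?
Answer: $\frac{1432809}{16} \approx 89551.0$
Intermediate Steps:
$Q{\left(P,Z \right)} = -5 + Z$
$v = -1$ ($v = -5 + \left(0 - \left(-5 + 1\right)\right) = -5 + \left(0 - -4\right) = -5 + \left(0 + 4\right) = -5 + 4 = -1$)
$b{\left(L \right)} = - \frac{3}{4}$ ($b{\left(L \right)} = 9 \left(- \frac{1}{12}\right) = - \frac{3}{4}$)
$s = -294$ ($s = - 7 \left(1 + 6\right) 6 = - 7 \cdot 7 \cdot 6 = \left(-7\right) 42 = -294$)
$n{\left(k,T \right)} = 300$ ($n{\left(k,T \right)} = 6 - -294 = 6 + 294 = 300$)
$\left(b{\left(-9 \right)} + n{\left(v,\frac{3}{-9} \right)}\right)^{2} = \left(- \frac{3}{4} + 300\right)^{2} = \left(\frac{1197}{4}\right)^{2} = \frac{1432809}{16}$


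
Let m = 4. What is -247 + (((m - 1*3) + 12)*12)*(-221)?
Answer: -34723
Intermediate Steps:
-247 + (((m - 1*3) + 12)*12)*(-221) = -247 + (((4 - 1*3) + 12)*12)*(-221) = -247 + (((4 - 3) + 12)*12)*(-221) = -247 + ((1 + 12)*12)*(-221) = -247 + (13*12)*(-221) = -247 + 156*(-221) = -247 - 34476 = -34723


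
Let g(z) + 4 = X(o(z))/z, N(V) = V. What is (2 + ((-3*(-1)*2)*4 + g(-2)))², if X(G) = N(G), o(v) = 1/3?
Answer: 17161/36 ≈ 476.69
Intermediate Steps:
o(v) = ⅓
X(G) = G
g(z) = -4 + 1/(3*z)
(2 + ((-3*(-1)*2)*4 + g(-2)))² = (2 + ((-3*(-1)*2)*4 + (-4 + (⅓)/(-2))))² = (2 + ((3*2)*4 + (-4 + (⅓)*(-½))))² = (2 + (6*4 + (-4 - ⅙)))² = (2 + (24 - 25/6))² = (2 + 119/6)² = (131/6)² = 17161/36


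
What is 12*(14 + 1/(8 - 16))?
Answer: 333/2 ≈ 166.50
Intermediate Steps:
12*(14 + 1/(8 - 16)) = 12*(14 + 1/(-8)) = 12*(14 - 1/8) = 12*(111/8) = 333/2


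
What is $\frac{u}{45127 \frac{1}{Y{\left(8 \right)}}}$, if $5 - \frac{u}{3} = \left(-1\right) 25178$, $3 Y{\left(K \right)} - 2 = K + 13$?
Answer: $\frac{579209}{45127} \approx 12.835$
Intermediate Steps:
$Y{\left(K \right)} = 5 + \frac{K}{3}$ ($Y{\left(K \right)} = \frac{2}{3} + \frac{K + 13}{3} = \frac{2}{3} + \frac{13 + K}{3} = \frac{2}{3} + \left(\frac{13}{3} + \frac{K}{3}\right) = 5 + \frac{K}{3}$)
$u = 75549$ ($u = 15 - 3 \left(\left(-1\right) 25178\right) = 15 - -75534 = 15 + 75534 = 75549$)
$\frac{u}{45127 \frac{1}{Y{\left(8 \right)}}} = \frac{75549}{45127 \frac{1}{5 + \frac{1}{3} \cdot 8}} = \frac{75549}{45127 \frac{1}{5 + \frac{8}{3}}} = \frac{75549}{45127 \frac{1}{\frac{23}{3}}} = \frac{75549}{45127 \cdot \frac{3}{23}} = \frac{75549}{\frac{135381}{23}} = 75549 \cdot \frac{23}{135381} = \frac{579209}{45127}$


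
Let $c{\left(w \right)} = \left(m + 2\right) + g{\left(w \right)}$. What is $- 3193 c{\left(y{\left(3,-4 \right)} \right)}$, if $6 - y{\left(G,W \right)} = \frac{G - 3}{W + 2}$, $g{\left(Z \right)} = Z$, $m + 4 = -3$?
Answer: $-3193$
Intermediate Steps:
$m = -7$ ($m = -4 - 3 = -7$)
$y{\left(G,W \right)} = 6 - \frac{-3 + G}{2 + W}$ ($y{\left(G,W \right)} = 6 - \frac{G - 3}{W + 2} = 6 - \frac{-3 + G}{2 + W}$)
$c{\left(w \right)} = -5 + w$ ($c{\left(w \right)} = \left(-7 + 2\right) + w = -5 + w$)
$- 3193 c{\left(y{\left(3,-4 \right)} \right)} = - 3193 \left(-5 + \frac{15 - 3 + 6 \left(-4\right)}{2 - 4}\right) = - 3193 \left(-5 + \frac{15 - 3 - 24}{-2}\right) = - 3193 \left(-5 - -6\right) = - 3193 \left(-5 + 6\right) = \left(-3193\right) 1 = -3193$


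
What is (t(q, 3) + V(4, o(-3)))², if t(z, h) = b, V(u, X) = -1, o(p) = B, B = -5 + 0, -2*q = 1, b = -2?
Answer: 9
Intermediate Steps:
q = -½ (q = -½*1 = -½ ≈ -0.50000)
B = -5
o(p) = -5
t(z, h) = -2
(t(q, 3) + V(4, o(-3)))² = (-2 - 1)² = (-3)² = 9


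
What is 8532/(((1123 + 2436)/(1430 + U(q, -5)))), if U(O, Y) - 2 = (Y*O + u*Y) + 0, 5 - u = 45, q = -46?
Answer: 15886584/3559 ≈ 4463.8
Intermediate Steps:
u = -40 (u = 5 - 1*45 = 5 - 45 = -40)
U(O, Y) = 2 - 40*Y + O*Y (U(O, Y) = 2 + ((Y*O - 40*Y) + 0) = 2 + ((O*Y - 40*Y) + 0) = 2 + ((-40*Y + O*Y) + 0) = 2 + (-40*Y + O*Y) = 2 - 40*Y + O*Y)
8532/(((1123 + 2436)/(1430 + U(q, -5)))) = 8532/(((1123 + 2436)/(1430 + (2 - 40*(-5) - 46*(-5))))) = 8532/((3559/(1430 + (2 + 200 + 230)))) = 8532/((3559/(1430 + 432))) = 8532/((3559/1862)) = 8532/((3559*(1/1862))) = 8532/(3559/1862) = 8532*(1862/3559) = 15886584/3559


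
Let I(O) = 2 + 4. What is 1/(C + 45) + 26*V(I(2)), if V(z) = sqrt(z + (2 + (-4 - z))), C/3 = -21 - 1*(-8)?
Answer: 1/6 + 26*I*sqrt(2) ≈ 0.16667 + 36.77*I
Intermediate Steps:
I(O) = 6
C = -39 (C = 3*(-21 - 1*(-8)) = 3*(-21 + 8) = 3*(-13) = -39)
V(z) = I*sqrt(2) (V(z) = sqrt(z + (-2 - z)) = sqrt(-2) = I*sqrt(2))
1/(C + 45) + 26*V(I(2)) = 1/(-39 + 45) + 26*(I*sqrt(2)) = 1/6 + 26*I*sqrt(2)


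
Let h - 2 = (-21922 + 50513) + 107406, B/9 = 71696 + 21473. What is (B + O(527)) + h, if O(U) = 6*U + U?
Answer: 978209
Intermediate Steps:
O(U) = 7*U
B = 838521 (B = 9*(71696 + 21473) = 9*93169 = 838521)
h = 135999 (h = 2 + ((-21922 + 50513) + 107406) = 2 + (28591 + 107406) = 2 + 135997 = 135999)
(B + O(527)) + h = (838521 + 7*527) + 135999 = (838521 + 3689) + 135999 = 842210 + 135999 = 978209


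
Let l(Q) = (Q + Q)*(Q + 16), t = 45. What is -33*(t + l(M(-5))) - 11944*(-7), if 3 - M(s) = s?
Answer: 69451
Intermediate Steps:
M(s) = 3 - s
l(Q) = 2*Q*(16 + Q) (l(Q) = (2*Q)*(16 + Q) = 2*Q*(16 + Q))
-33*(t + l(M(-5))) - 11944*(-7) = -33*(45 + 2*(3 - 1*(-5))*(16 + (3 - 1*(-5)))) - 11944*(-7) = -33*(45 + 2*(3 + 5)*(16 + (3 + 5))) - 1*(-83608) = -33*(45 + 2*8*(16 + 8)) + 83608 = -33*(45 + 2*8*24) + 83608 = -33*(45 + 384) + 83608 = -33*429 + 83608 = -14157 + 83608 = 69451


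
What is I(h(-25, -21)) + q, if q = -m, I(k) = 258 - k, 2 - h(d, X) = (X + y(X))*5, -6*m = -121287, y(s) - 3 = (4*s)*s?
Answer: -22457/2 ≈ -11229.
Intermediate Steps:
y(s) = 3 + 4*s**2 (y(s) = 3 + (4*s)*s = 3 + 4*s**2)
m = 40429/2 (m = -1/6*(-121287) = 40429/2 ≈ 20215.)
h(d, X) = -13 - 20*X**2 - 5*X (h(d, X) = 2 - (X + (3 + 4*X**2))*5 = 2 - (3 + X + 4*X**2)*5 = 2 - (15 + 5*X + 20*X**2) = 2 + (-15 - 20*X**2 - 5*X) = -13 - 20*X**2 - 5*X)
q = -40429/2 (q = -1*40429/2 = -40429/2 ≈ -20215.)
I(h(-25, -21)) + q = (258 - (-13 - 20*(-21)**2 - 5*(-21))) - 40429/2 = (258 - (-13 - 20*441 + 105)) - 40429/2 = (258 - (-13 - 8820 + 105)) - 40429/2 = (258 - 1*(-8728)) - 40429/2 = (258 + 8728) - 40429/2 = 8986 - 40429/2 = -22457/2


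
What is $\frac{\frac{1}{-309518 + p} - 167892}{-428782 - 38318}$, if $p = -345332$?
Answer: $\frac{109944076201}{305880435000} \approx 0.35943$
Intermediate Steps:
$\frac{\frac{1}{-309518 + p} - 167892}{-428782 - 38318} = \frac{\frac{1}{-309518 - 345332} - 167892}{-428782 - 38318} = \frac{\frac{1}{-654850} - 167892}{-467100} = \left(- \frac{1}{654850} - 167892\right) \left(- \frac{1}{467100}\right) = \left(- \frac{109944076201}{654850}\right) \left(- \frac{1}{467100}\right) = \frac{109944076201}{305880435000}$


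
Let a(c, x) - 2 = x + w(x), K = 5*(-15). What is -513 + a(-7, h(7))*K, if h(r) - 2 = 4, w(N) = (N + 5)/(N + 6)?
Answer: -4727/4 ≈ -1181.8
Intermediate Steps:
w(N) = (5 + N)/(6 + N)
h(r) = 6 (h(r) = 2 + 4 = 6)
K = -75
a(c, x) = 2 + x + (5 + x)/(6 + x) (a(c, x) = 2 + (x + (5 + x)/(6 + x)) = 2 + x + (5 + x)/(6 + x))
-513 + a(-7, h(7))*K = -513 + ((17 + 6² + 9*6)/(6 + 6))*(-75) = -513 + ((17 + 36 + 54)/12)*(-75) = -513 + ((1/12)*107)*(-75) = -513 + (107/12)*(-75) = -513 - 2675/4 = -4727/4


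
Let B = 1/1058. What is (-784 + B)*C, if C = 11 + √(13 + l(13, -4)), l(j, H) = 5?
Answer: -9124181/1058 - 2488413*√2/1058 ≈ -11950.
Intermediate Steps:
C = 11 + 3*√2 (C = 11 + √(13 + 5) = 11 + √18 = 11 + 3*√2 ≈ 15.243)
B = 1/1058 ≈ 0.00094518
(-784 + B)*C = (-784 + 1/1058)*(11 + 3*√2) = -829471*(11 + 3*√2)/1058 = -9124181/1058 - 2488413*√2/1058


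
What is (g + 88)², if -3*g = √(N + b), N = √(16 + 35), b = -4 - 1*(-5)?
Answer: (264 - √(1 + √51))²/9 ≈ 7577.5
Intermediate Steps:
b = 1 (b = -4 + 5 = 1)
N = √51 ≈ 7.1414
g = -√(1 + √51)/3 (g = -√(√51 + 1)/3 = -√(1 + √51)/3 ≈ -0.95111)
(g + 88)² = (-√(1 + √51)/3 + 88)² = (88 - √(1 + √51)/3)²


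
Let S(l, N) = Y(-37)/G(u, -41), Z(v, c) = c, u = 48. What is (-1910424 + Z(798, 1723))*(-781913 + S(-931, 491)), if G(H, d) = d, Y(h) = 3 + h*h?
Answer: 61192581863305/41 ≈ 1.4925e+12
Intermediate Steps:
Y(h) = 3 + h²
S(l, N) = -1372/41 (S(l, N) = (3 + (-37)²)/(-41) = (3 + 1369)*(-1/41) = 1372*(-1/41) = -1372/41)
(-1910424 + Z(798, 1723))*(-781913 + S(-931, 491)) = (-1910424 + 1723)*(-781913 - 1372/41) = -1908701*(-32059805/41) = 61192581863305/41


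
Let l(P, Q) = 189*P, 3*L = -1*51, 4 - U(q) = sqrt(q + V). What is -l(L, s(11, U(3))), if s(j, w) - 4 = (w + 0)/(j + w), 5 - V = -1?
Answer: 3213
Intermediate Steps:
V = 6 (V = 5 - 1*(-1) = 5 + 1 = 6)
U(q) = 4 - sqrt(6 + q) (U(q) = 4 - sqrt(q + 6) = 4 - sqrt(6 + q))
s(j, w) = 4 + w/(j + w) (s(j, w) = 4 + (w + 0)/(j + w) = 4 + w/(j + w))
L = -17 (L = (-1*51)/3 = (1/3)*(-51) = -17)
-l(L, s(11, U(3))) = -189*(-17) = -1*(-3213) = 3213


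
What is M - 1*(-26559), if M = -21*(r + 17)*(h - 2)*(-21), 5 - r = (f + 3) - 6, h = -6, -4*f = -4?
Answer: -58113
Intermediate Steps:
f = 1 (f = -1/4*(-4) = 1)
r = 7 (r = 5 - ((1 + 3) - 6) = 5 - (4 - 6) = 5 - 1*(-2) = 5 + 2 = 7)
M = -84672 (M = -21*(7 + 17)*(-6 - 2)*(-21) = -504*(-8)*(-21) = -21*(-192)*(-21) = 4032*(-21) = -84672)
M - 1*(-26559) = -84672 - 1*(-26559) = -84672 + 26559 = -58113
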